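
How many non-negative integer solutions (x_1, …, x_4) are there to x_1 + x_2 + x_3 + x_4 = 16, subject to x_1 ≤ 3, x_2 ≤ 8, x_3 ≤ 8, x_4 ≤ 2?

By stars and bars, unrestricted non-negative solutions to x_1+…+x_4 = 16 number C(16+3,3) = 969.
Subtract solutions that violate a single cap (substitute x_i' = x_i − (cap_i+1)): x_1 ≥ 4 gives C(15,3) = 455; x_2 ≥ 9 gives C(10,3) = 120; x_3 ≥ 9 gives C(10,3) = 120; x_4 ≥ 3 gives C(16,3) = 560. Together 1255.
Add back pairs where two caps are both exceeded: 20 + 20 + 220 + 0 + 35 + 35 = 330.
Subtract triples: 0 + 1 + 1 + 0 = 2.
By inclusion–exclusion the count is 969 − 1255 + 330 − 2 = 42.

42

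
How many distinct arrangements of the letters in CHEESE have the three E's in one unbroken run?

24

Treat the 3 copies of E as a single block. The multiset to arrange is then {EEE, C, H, S}, 4 items in all.
All 4 items are distinct, so there are (4)! = 24 arrangements.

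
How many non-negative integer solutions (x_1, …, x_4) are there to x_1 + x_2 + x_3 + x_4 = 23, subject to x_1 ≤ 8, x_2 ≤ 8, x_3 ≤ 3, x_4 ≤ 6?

Without the upper bounds there are C(26,3) = 2600 ways to split 23 among 4 variables.
Subtract solutions that violate a single cap (substitute x_i' = x_i − (cap_i+1)): x_1 ≥ 9 gives C(17,3) = 680; x_2 ≥ 9 gives C(17,3) = 680; x_3 ≥ 4 gives C(22,3) = 1540; x_4 ≥ 7 gives C(19,3) = 969. Together 3869.
Add back pairs where two caps are both exceeded: 56 + 286 + 120 + 286 + 120 + 455 = 1323.
Subtract triples: 4 + 0 + 20 + 20 = 44.
By inclusion–exclusion the count is 2600 − 3869 + 1323 − 44 = 10.

10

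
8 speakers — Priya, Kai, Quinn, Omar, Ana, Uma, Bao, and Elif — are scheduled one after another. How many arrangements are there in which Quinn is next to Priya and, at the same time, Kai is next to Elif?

2880

Treat {Quinn,Priya} as one block (2 orders) and {Kai,Elif} as another (2 orders).
That leaves 6 units to arrange: 2 × 2 × 6! = 4 × 720 = 2880.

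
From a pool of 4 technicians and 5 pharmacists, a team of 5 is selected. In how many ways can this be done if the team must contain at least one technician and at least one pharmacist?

Total 5-person selections from all 9: C(9,5) = 126.
Selections missing a whole group: no technicians → C(5,5) = 1; no pharmacists → C(4,5) = 0.
Both groups omitted at once is impossible, so 126 − 1 = 125.

125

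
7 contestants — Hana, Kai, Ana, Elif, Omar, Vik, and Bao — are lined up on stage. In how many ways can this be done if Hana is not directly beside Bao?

3600

There are 7! = 5040 arrangements in all. If Hana and Bao are adjacent, merging them into one block gives 2·(6)! = 1440 arrangements.
Complementary counting: 5040 − 1440 = 3600.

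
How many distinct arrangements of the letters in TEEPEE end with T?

5

With the last slot taken by T, it remains to arrange the other 5 letters (EEPEE).
Those 5 letters have E appearing 4 times, giving (5)!/(4!) = 5.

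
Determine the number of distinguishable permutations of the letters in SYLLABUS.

The 8 letters of SYLLABUS have repeats: L appearing twice and S appearing twice.
Dividing 8! = 40320 by 2!·2! = 4 for the repeated letters gives 10080.

10080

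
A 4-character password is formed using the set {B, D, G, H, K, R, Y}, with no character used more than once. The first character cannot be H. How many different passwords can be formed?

720

The first character has 7−1 = 6 choices (anything except H).
The remaining 3 characters are filled from the other 6 symbols without repetition: 6 × 5 × 4 = 120.
Total: 6 × 120 = 720.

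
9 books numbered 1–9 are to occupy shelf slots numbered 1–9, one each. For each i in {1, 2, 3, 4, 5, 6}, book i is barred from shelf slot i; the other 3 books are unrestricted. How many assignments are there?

183822

Let Aᵢ (for 1 ≤ i ≤ 6) be the placements that put book i in its forbidden shelf slot. Any j of these fix j positions, leaving (9−j)! ways to fill the rest, and there are C(6,j) ways to pick which j.
By inclusion–exclusion, the number of valid placements is Σ_{j=0}^{6} (−1)^j C(6,j)·(9−j)!.
Computing: 362880 − 241920 + 75600 − 14400 + 1800 − 144 + 6 = 183822.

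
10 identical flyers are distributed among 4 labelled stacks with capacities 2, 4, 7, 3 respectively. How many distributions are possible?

50

Ignoring the caps, the number of non-negative solutions to x_1+…+x_4 = 10 is C(13,3) = 286.
Subtract solutions that violate a single cap (substitute x_i' = x_i − (cap_i+1)): x_1 ≥ 3 gives C(10,3) = 120; x_2 ≥ 5 gives C(8,3) = 56; x_3 ≥ 8 gives C(5,3) = 10; x_4 ≥ 4 gives C(9,3) = 84. Together 270.
Add back pairs where two caps are both exceeded: 10 + 0 + 20 + 0 + 4 + 0 = 34.
By inclusion–exclusion the count is 286 − 270 + 34 = 50.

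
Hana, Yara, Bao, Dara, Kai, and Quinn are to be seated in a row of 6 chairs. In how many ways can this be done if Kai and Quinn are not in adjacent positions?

480

Of the 6! = 720 arrangements, those with Kai and Quinn adjacent number 2 × 5! = 240 (treat the pair as a block with 2 internal orders).
Complementary counting: 720 − 240 = 480.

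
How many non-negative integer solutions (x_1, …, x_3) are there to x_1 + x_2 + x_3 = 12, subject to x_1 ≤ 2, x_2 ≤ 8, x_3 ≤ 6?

Ignoring the caps, the number of non-negative solutions to x_1+…+x_3 = 12 is C(14,2) = 91.
Subtract solutions that violate a single cap (substitute x_i' = x_i − (cap_i+1)): x_1 ≥ 3 gives C(11,2) = 55; x_2 ≥ 9 gives C(5,2) = 10; x_3 ≥ 7 gives C(7,2) = 21. Together 86.
Add back pairs where two caps are both exceeded: 1 + 6 + 0 = 7.
By inclusion–exclusion the count is 91 − 86 + 7 = 12.

12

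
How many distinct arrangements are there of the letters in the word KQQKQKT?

KQQKQKT has 7 letters with K appearing 3 times and Q appearing 3 times.
The number of distinct arrangements is 7!/(3!·3!) = 5040/36 = 140.

140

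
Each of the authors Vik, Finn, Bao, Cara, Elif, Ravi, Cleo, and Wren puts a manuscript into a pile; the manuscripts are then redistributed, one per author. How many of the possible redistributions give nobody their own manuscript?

This is the derangement count D_8: permutations of 8 items with no fixed point.
By inclusion–exclusion this is Σ_{j=0}^{8} (−1)^j C(8,j)·(8−j)!.
Computing: 40320 − 40320 + 20160 − 6720 + 1680 − 336 + 56 − 8 + 1 = 14833.

14833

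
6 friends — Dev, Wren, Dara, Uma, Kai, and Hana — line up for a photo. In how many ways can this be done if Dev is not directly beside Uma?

480

Of the 6! = 720 arrangements, those with Dev and Uma adjacent number 2 × 5! = 240 (treat the pair as a block with 2 internal orders).
So 720 − 240 = 480 arrangements keep them apart.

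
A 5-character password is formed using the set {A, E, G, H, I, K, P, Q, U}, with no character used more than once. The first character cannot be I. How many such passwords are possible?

The first character has 9−1 = 8 choices (anything except I).
The remaining 4 characters are filled from the other 8 symbols without repetition: 8 × 7 × 6 × 5 = 1680.
Total: 8 × 1680 = 13440.

13440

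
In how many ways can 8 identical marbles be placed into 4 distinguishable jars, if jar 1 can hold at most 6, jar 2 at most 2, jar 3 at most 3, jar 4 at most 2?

32

By stars and bars, unrestricted non-negative solutions to x_1+…+x_4 = 8 number C(8+3,3) = 165.
Subtract solutions that violate a single cap (substitute x_i' = x_i − (cap_i+1)): x_1 ≥ 7 gives C(4,3) = 4; x_2 ≥ 3 gives C(8,3) = 56; x_3 ≥ 4 gives C(7,3) = 35; x_4 ≥ 3 gives C(8,3) = 56. Together 151.
Add back pairs where two caps are both exceeded: 0 + 0 + 0 + 4 + 10 + 4 = 18.
By inclusion–exclusion the count is 165 − 151 + 18 = 32.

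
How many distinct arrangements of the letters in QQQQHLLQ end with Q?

105

Fix Q in the last position and arrange the remaining 7 letters.
Those 7 letters have L appearing twice and Q appearing 4 times, giving (7)!/(4!·2!) = 105.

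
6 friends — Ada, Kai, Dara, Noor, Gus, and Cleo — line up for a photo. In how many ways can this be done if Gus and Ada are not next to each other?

Of the 6! = 720 arrangements, those with Gus and Ada adjacent number 2 × 5! = 240 (treat the pair as a block with 2 internal orders).
Complementary counting: 720 − 240 = 480.

480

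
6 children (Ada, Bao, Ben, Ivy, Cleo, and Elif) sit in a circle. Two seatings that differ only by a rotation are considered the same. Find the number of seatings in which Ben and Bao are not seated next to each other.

72

Without the restriction there are (5)! = 120 seatings.
Seatings with Ben beside Bao: treat them as a block with 2 internal orders, giving 2 × (4)! = 48.
Subtracting, 120 − 48 = 72.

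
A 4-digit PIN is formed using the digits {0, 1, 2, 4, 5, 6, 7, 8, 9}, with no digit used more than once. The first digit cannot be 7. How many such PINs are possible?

2688

The first digit has 9−1 = 8 choices (anything except 7).
The remaining 3 digits are filled from the other 8 symbols without repetition: 8 × 7 × 6 = 336.
Total: 8 × 336 = 2688.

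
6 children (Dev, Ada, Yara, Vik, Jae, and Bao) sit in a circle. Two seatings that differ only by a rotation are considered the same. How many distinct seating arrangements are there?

120

Fix one person's seat to break rotational symmetry; the remaining 5 people can be arranged in (5)! = 120 ways.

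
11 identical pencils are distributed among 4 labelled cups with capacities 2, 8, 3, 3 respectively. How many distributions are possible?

By stars and bars, unrestricted non-negative solutions to x_1+…+x_4 = 11 number C(11+3,3) = 364.
Subtract solutions that violate a single cap (substitute x_i' = x_i − (cap_i+1)): x_1 ≥ 3 gives C(11,3) = 165; x_2 ≥ 9 gives C(5,3) = 10; x_3 ≥ 4 gives C(10,3) = 120; x_4 ≥ 4 gives C(10,3) = 120. Together 415.
Add back pairs where two caps are both exceeded: 0 + 35 + 35 + 0 + 0 + 20 = 90.
Subtract triples: 0 + 0 + 1 + 0 = 1.
By inclusion–exclusion the count is 364 − 415 + 90 − 1 = 38.

38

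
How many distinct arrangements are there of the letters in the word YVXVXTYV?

1680

The 8 letters of YVXVXTYV have repeats: V appearing 3 times, X appearing twice, and Y appearing twice.
The number of distinct arrangements is 8!/(3!·2!·2!) = 40320/24 = 1680.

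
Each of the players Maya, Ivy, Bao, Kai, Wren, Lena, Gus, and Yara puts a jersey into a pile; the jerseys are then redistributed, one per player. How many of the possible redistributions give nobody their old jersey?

Let Aᵢ be the assignments in which player i gets their old jersey. We want the size of the complement of A₁∪…∪A_8.
By inclusion–exclusion this is Σ_{j=0}^{8} (−1)^j C(8,j)·(8−j)!.
Computing: 40320 − 40320 + 20160 − 6720 + 1680 − 336 + 56 − 8 + 1 = 14833.

14833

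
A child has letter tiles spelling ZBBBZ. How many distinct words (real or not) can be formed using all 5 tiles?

The 5 letters of ZBBBZ have repeats: B appearing 3 times and Z appearing twice.
Dividing 5! = 120 by 3!·2! = 12 for the repeated letters gives 10.

10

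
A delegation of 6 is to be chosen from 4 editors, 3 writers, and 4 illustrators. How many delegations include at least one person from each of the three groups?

Total 6-person selections from all 11: C(11,6) = 462.
Subtract selections that omit an entire group: no editors → C(7,6) = 7; no writers → C(8,6) = 28; no illustrators → C(7,6) = 7.
Add back selections omitting two groups (i.e. drawn from a single group): C(4,6) + C(3,6) + C(4,6) = 0.
By inclusion–exclusion: 462 − 42 + 0 = 420.

420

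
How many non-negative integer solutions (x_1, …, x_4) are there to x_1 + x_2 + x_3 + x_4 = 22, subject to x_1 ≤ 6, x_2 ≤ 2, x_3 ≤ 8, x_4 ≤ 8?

10

By stars and bars, unrestricted non-negative solutions to x_1+…+x_4 = 22 number C(22+3,3) = 2300.
Subtract solutions that violate a single cap (substitute x_i' = x_i − (cap_i+1)): x_1 ≥ 7 gives C(18,3) = 816; x_2 ≥ 3 gives C(22,3) = 1540; x_3 ≥ 9 gives C(16,3) = 560; x_4 ≥ 9 gives C(16,3) = 560. Together 3476.
Add back pairs where two caps are both exceeded: 455 + 84 + 84 + 286 + 286 + 35 = 1230.
Subtract triples: 20 + 20 + 0 + 4 = 44.
By inclusion–exclusion the count is 2300 − 3476 + 1230 − 44 = 10.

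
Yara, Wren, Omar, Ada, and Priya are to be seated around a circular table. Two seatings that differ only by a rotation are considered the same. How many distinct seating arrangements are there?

24

Around a circle, 5 distinct people have 5!/5 = (4)! = 24 rotationally distinct seatings.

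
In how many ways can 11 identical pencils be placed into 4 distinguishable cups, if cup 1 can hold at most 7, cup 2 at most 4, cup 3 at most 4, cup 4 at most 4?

By stars and bars, unrestricted non-negative solutions to x_1+…+x_4 = 11 number C(11+3,3) = 364.
Subtract solutions that violate a single cap (substitute x_i' = x_i − (cap_i+1)): x_1 ≥ 8 gives C(6,3) = 20; x_2 ≥ 5 gives C(9,3) = 84; x_3 ≥ 5 gives C(9,3) = 84; x_4 ≥ 5 gives C(9,3) = 84. Together 272.
Add back pairs where two caps are both exceeded: 0 + 0 + 0 + 4 + 4 + 4 = 12.
By inclusion–exclusion the count is 364 − 272 + 12 = 104.

104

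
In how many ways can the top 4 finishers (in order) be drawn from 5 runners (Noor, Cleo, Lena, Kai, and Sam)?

There are 5 choices for 1st place, 4 for 2nd, and so on down to 2 for position 4.
That gives 5 × 4 × 3 × 2 = 120.

120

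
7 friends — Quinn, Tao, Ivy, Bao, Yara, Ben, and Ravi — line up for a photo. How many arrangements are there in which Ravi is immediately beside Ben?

Place the 5 others and the Ravi-Ben pair as 6 objects in a line; the pair has 2 internal arrangements.
So the count is 2·(6)! = 1440.

1440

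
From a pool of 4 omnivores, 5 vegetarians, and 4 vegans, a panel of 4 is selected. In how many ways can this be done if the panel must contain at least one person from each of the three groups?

Total 4-person selections from all 13: C(13,4) = 715.
Selections missing a whole group: no omnivores → C(9,4) = 126; no vegetarians → C(8,4) = 70; no vegans → C(9,4) = 126.
Add back selections omitting two groups (i.e. drawn from a single group): C(4,4) + C(5,4) + C(4,4) = 7.
By inclusion–exclusion: 715 − 322 + 7 = 400.

400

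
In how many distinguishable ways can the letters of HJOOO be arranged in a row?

The 5 letters of HJOOO have repeats: O appearing 3 times.
Dividing 5! = 120 by 3! = 6 for the repeated letters gives 20.

20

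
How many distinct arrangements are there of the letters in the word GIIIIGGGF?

GIIIIGGGF has 9 letters with G appearing 4 times and I appearing 4 times.
So there are 9! / (4!·4!) = 630 distinguishable arrangements.

630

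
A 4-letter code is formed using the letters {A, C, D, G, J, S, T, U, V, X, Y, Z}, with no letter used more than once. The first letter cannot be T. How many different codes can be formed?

The first letter has 12−1 = 11 choices (anything except T).
The remaining 3 letters are filled from the other 11 symbols without repetition: 11 × 10 × 9 = 990.
Total: 11 × 990 = 10890.

10890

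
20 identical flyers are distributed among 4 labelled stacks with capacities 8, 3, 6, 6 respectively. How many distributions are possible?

Without the upper bounds there are C(23,3) = 1771 ways to split 20 among 4 stacks.
Subtract solutions that violate a single cap (substitute x_i' = x_i − (cap_i+1)): x_1 ≥ 9 gives C(14,3) = 364; x_2 ≥ 4 gives C(19,3) = 969; x_3 ≥ 7 gives C(16,3) = 560; x_4 ≥ 7 gives C(16,3) = 560. Together 2453.
Add back pairs where two caps are both exceeded: 120 + 35 + 35 + 220 + 220 + 84 = 714.
Subtract triples: 1 + 1 + 0 + 10 = 12.
By inclusion–exclusion the count is 1771 − 2453 + 714 − 12 = 20.

20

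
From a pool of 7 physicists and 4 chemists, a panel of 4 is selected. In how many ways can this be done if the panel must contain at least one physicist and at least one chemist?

294

Unrestricted: C(11,4) = 330 ways to pick any 4 of the 11.
Subtract selections that omit an entire group: no physicists → C(4,4) = 1; no chemists → C(7,4) = 35.
Both groups omitted at once is impossible, so 330 − 36 = 294.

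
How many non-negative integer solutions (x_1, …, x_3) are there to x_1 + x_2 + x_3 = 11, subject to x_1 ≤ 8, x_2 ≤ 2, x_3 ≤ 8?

21

By stars and bars, unrestricted non-negative solutions to x_1+…+x_3 = 11 number C(11+2,2) = 78.
Subtract solutions that violate a single cap (substitute x_i' = x_i − (cap_i+1)): x_1 ≥ 9 gives C(4,2) = 6; x_2 ≥ 3 gives C(10,2) = 45; x_3 ≥ 9 gives C(4,2) = 6. Together 57.
No two caps can be exceeded simultaneously, so the pair terms are all 0.
By inclusion–exclusion the count is 78 − 57 + 0 = 21.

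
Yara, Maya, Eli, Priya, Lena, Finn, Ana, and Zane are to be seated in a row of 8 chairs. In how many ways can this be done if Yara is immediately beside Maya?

Treat {Yara, Maya} as a single unit. There are 7 units to order, and the pair itself can be ordered 2 ways.
That gives 2 × 7! = 2 × 5040 = 10080.

10080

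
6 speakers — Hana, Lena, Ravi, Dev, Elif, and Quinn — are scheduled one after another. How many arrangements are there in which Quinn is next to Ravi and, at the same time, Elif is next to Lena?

96

Treat {Quinn,Ravi} as one block (2 orders) and {Elif,Lena} as another (2 orders).
That leaves 4 units to arrange: 2 × 2 × 4! = 4 × 24 = 96.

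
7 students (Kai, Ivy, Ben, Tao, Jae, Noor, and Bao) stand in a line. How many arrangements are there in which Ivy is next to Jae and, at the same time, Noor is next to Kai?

480

Treat {Ivy,Jae} as one block (2 orders) and {Noor,Kai} as another (2 orders).
That leaves 5 units to arrange: 2 × 2 × 5! = 4 × 120 = 480.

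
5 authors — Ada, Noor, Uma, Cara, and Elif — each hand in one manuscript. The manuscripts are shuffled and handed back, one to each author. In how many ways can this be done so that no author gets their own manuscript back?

This is the derangement count D_5: permutations of 5 items with no fixed point.
By inclusion–exclusion this is Σ_{j=0}^{5} (−1)^j C(5,j)·(5−j)!.
Computing: 120 − 120 + 60 − 20 + 5 − 1 = 44.

44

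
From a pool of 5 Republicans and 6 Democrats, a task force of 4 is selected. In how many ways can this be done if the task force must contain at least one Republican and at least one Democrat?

310

Unrestricted: C(11,4) = 330 ways to pick any 4 of the 11.
Selections missing a whole group: no Republicans → C(6,4) = 15; no Democrats → C(5,4) = 5.
Both groups omitted at once is impossible, so 330 − 20 = 310.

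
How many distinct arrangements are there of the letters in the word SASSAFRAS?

Letter multiplicities in SASSAFRAS: A×3, F×1, R×1, S×4.
The number of distinct arrangements is 9!/(4!·3!) = 362880/144 = 2520.

2520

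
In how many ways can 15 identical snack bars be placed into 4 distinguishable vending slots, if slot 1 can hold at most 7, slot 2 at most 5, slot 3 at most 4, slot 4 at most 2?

Ignoring the caps, the number of non-negative solutions to x_1+…+x_4 = 15 is C(18,3) = 816.
Subtract solutions that violate a single cap (substitute x_i' = x_i − (cap_i+1)): x_1 ≥ 8 gives C(10,3) = 120; x_2 ≥ 6 gives C(12,3) = 220; x_3 ≥ 5 gives C(13,3) = 286; x_4 ≥ 3 gives C(15,3) = 455. Together 1081.
Add back pairs where two caps are both exceeded: 4 + 10 + 35 + 35 + 84 + 120 = 288.
Subtract triples: 0 + 0 + 0 + 4 = 4.
By inclusion–exclusion the count is 816 − 1081 + 288 − 4 = 19.

19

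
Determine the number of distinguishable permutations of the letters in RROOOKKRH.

5040

RROOOKKRH has 9 letters with K appearing twice, O appearing 3 times, and R appearing 3 times.
Dividing 9! = 362880 by 3!·3!·2! = 72 for the repeated letters gives 5040.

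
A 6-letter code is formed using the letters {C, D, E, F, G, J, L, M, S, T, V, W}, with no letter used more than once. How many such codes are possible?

665280

With no repetition, fill the 6 letters in order: 12 choices, then 11, down to 7.
12 × 11 × 10 × 9 × 8 × 7 = 665280.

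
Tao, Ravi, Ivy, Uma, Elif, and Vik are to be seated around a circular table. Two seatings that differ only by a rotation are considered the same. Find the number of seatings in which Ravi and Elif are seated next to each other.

Treat {Ravi, Elif} as one unit (2 internal orders) and seat the resulting 5 units around the table: (4)! circular arrangements.
So 2 × (4)! = 2 × 24 = 48.

48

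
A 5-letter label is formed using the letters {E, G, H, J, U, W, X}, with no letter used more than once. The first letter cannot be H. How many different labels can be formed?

2160

The first letter has 7−1 = 6 choices (anything except H).
The remaining 4 letters are filled from the other 6 symbols without repetition: 6 × 5 × 4 × 3 = 360.
Total: 6 × 360 = 2160.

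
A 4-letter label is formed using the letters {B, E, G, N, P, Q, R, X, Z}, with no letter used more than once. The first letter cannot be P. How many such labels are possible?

2688

The first letter has 9−1 = 8 choices (anything except P).
The remaining 3 letters are filled from the other 8 symbols without repetition: 8 × 7 × 6 = 336.
Total: 8 × 336 = 2688.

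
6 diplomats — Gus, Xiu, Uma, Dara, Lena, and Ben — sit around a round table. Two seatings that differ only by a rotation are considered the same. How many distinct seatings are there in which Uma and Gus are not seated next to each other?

Without the restriction there are (5)! = 120 seatings.
Those with Uma next to Gus: fuse the pair into one unit and seat 5 units around a circle — 2·(4)! = 48.
Subtracting, 120 − 48 = 72.

72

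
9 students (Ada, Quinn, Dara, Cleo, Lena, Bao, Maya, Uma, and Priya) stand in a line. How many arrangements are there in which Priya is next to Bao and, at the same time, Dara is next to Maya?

20160

Treat {Priya,Bao} as one block (2 orders) and {Dara,Maya} as another (2 orders).
That leaves 7 units to arrange: 2 × 2 × 7! = 4 × 5040 = 20160.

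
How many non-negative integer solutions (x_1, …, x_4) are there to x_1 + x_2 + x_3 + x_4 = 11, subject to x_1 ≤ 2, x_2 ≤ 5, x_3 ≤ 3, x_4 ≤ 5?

Ignoring the caps, the number of non-negative solutions to x_1+…+x_4 = 11 is C(14,3) = 364.
Subtract solutions that violate a single cap (substitute x_i' = x_i − (cap_i+1)): x_1 ≥ 3 gives C(11,3) = 165; x_2 ≥ 6 gives C(8,3) = 56; x_3 ≥ 4 gives C(10,3) = 120; x_4 ≥ 6 gives C(8,3) = 56. Together 397.
Add back pairs where two caps are both exceeded: 10 + 35 + 10 + 4 + 0 + 4 = 63.
By inclusion–exclusion the count is 364 − 397 + 63 = 30.

30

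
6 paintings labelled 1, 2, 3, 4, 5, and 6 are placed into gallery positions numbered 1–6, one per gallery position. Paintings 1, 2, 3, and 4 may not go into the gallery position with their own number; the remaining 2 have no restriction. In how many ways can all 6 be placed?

362

Let Aᵢ (for 1 ≤ i ≤ 4) be the placements that put painting i in its forbidden gallery position. Any j of these fix j positions, leaving (6−j)! ways to fill the rest, and there are C(4,j) ways to pick which j.
By inclusion–exclusion, the number of valid placements is Σ_{j=0}^{4} (−1)^j C(4,j)·(6−j)!.
Computing: 720 − 480 + 144 − 24 + 2 = 362.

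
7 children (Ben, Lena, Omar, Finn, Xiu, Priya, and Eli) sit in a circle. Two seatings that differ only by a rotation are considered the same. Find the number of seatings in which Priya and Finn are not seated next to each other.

480

Without the restriction there are (6)! = 720 seatings.
Those with Priya next to Finn: fuse the pair into one unit and seat 6 units around a circle — 2·(5)! = 240.
Subtracting, 720 − 240 = 480.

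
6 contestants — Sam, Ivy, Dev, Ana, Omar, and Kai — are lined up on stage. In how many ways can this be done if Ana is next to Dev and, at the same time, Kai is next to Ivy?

Treat {Ana,Dev} as one block (2 orders) and {Kai,Ivy} as another (2 orders).
That leaves 4 units to arrange: 2 × 2 × 4! = 4 × 24 = 96.

96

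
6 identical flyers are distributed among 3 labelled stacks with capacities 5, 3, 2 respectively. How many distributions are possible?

11

Without the upper bounds there are C(8,2) = 28 ways to split 6 among 3 stacks.
Subtract solutions that violate a single cap (substitute x_i' = x_i − (cap_i+1)): x_1 ≥ 6 gives C(2,2) = 1; x_2 ≥ 4 gives C(4,2) = 6; x_3 ≥ 3 gives C(5,2) = 10. Together 17.
No two caps can be exceeded simultaneously, so the pair terms are all 0.
By inclusion–exclusion the count is 28 − 17 + 0 = 11.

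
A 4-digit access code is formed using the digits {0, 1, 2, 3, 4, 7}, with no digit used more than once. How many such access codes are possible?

360

This is a permutation of 4 out of 6: P(6,4) = 6!/2!.
6 × 5 × 4 × 3 = 360.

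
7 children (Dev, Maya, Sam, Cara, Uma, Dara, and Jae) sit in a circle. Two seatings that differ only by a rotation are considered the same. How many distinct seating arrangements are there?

720

Fix one person's seat to break rotational symmetry; the remaining 6 people can be arranged in (6)! = 720 ways.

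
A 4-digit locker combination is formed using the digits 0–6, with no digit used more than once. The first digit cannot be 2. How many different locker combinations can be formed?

The first digit has 7−1 = 6 choices (anything except 2).
The remaining 3 digits are filled from the other 6 symbols without repetition: 6 × 5 × 4 = 120.
Total: 6 × 120 = 720.

720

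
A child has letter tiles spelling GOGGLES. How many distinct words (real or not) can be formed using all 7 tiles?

The 7 letters of GOGGLES have repeats: G appearing 3 times.
So there are 7! / (3!) = 840 distinguishable arrangements.

840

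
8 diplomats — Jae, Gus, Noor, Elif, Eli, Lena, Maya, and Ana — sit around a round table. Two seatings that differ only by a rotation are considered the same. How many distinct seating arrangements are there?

5040

Fix one person's seat to break rotational symmetry; the remaining 7 people can be arranged in (7)! = 5040 ways.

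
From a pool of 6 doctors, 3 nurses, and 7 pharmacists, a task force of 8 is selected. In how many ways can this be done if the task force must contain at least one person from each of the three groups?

11529

With no constraint there are C(16,8) = 12870 possible selections.
Subtract selections that omit an entire group: no doctors → C(10,8) = 45; no nurses → C(13,8) = 1287; no pharmacists → C(9,8) = 9.
Add back selections omitting two groups (i.e. drawn from a single group): C(6,8) + C(3,8) + C(7,8) = 0.
By inclusion–exclusion: 12870 − 1341 + 0 = 11529.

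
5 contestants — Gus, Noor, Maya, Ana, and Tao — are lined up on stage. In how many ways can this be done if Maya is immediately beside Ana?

Place the 3 others and the Maya-Ana pair as 4 objects in a line; the pair has 2 internal arrangements.
That gives 2 × 4! = 2 × 24 = 48.

48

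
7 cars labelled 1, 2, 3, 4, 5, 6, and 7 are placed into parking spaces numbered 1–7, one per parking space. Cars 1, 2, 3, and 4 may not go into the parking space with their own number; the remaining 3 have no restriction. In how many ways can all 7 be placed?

Let Aᵢ (for 1 ≤ i ≤ 4) be the placements that put car i in its forbidden parking space. Any j of these fix j positions, leaving (7−j)! ways to fill the rest, and there are C(4,j) ways to pick which j.
By inclusion–exclusion, the number of valid placements is Σ_{j=0}^{4} (−1)^j C(4,j)·(7−j)!.
Computing: 5040 − 2880 + 720 − 96 + 6 = 2790.

2790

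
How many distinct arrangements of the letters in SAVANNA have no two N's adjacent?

300

Total arrangements of SAVANNA: 7!/(3!·2!) = 420.
Arrangements with the N's together: treat NN as one letter, giving (6)!/(3!) = 120.
Hence 420 − 120 = 300.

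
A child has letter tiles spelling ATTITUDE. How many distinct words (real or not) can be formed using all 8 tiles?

ATTITUDE has 8 letters with T appearing 3 times.
Dividing 8! = 40320 by 3! = 6 for the repeated letters gives 6720.

6720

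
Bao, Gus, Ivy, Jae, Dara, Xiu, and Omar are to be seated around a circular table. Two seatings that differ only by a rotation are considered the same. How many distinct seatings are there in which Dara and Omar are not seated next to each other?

480

All circular seatings of 7 people number (6)! = 720.
Seatings with Dara beside Omar: treat them as a block with 2 internal orders, giving 2 × (5)! = 240.
Subtracting, 720 − 240 = 480.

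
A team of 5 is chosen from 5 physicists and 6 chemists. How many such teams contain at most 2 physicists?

Split by how many physicists are chosen (0 through 2).
Sum: C(5,0)·C(6,5) + C(5,1)·C(6,4) + C(5,2)·C(6,3) = 6 + 75 + 200 = 281.

281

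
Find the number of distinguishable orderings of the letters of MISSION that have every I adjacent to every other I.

360

Treat the 2 copies of I as a single block. The multiset to arrange is then {II, M, N, O, S, S}, 6 items in all.
That gives (6)!/(2!) = 360 arrangements.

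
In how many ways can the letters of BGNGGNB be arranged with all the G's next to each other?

30

Treat the 3 copies of G as a single block. The multiset to arrange is then {GGG, B, B, N, N}, 5 items in all.
That gives (5)!/(2!·2!) = 30 arrangements.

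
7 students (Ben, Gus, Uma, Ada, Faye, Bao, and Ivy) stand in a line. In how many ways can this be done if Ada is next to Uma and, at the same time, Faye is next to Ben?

Treat {Ada,Uma} as one block (2 orders) and {Faye,Ben} as another (2 orders).
That leaves 5 units to arrange: 2 × 2 × 5! = 4 × 120 = 480.

480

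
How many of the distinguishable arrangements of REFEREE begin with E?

Fix E in the first position and arrange the remaining 6 letters.
Those 6 letters have E appearing 3 times and R appearing twice, giving (6)!/(3!·2!) = 60.

60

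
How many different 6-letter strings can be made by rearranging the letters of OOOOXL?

The 6 letters of OOOOXL have repeats: O appearing 4 times.
Dividing 6! = 720 by 4! = 24 for the repeated letters gives 30.

30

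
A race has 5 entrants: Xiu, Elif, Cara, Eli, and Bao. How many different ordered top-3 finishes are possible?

This is an ordered selection of 3 from 5: P(5,3).
That gives 5 × 4 × 3 = 60.

60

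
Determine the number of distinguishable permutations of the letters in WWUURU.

60

The 6 letters of WWUURU have repeats: U appearing 3 times and W appearing twice.
The number of distinct arrangements is 6!/(3!·2!) = 720/12 = 60.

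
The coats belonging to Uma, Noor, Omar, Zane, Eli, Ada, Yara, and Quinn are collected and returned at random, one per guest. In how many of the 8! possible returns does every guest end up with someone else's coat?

14833

Let Aᵢ be the assignments in which guest i gets their own coat. We want the size of the complement of A₁∪…∪A_8.
By inclusion–exclusion this is Σ_{j=0}^{8} (−1)^j C(8,j)·(8−j)!.
Computing: 40320 − 40320 + 20160 − 6720 + 1680 − 336 + 56 − 8 + 1 = 14833.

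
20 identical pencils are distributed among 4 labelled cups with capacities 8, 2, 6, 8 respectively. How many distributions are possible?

31

Without the upper bounds there are C(23,3) = 1771 ways to split 20 among 4 cups.
Subtract solutions that violate a single cap (substitute x_i' = x_i − (cap_i+1)): x_1 ≥ 9 gives C(14,3) = 364; x_2 ≥ 3 gives C(20,3) = 1140; x_3 ≥ 7 gives C(16,3) = 560; x_4 ≥ 9 gives C(14,3) = 364. Together 2428.
Add back pairs where two caps are both exceeded: 165 + 35 + 10 + 286 + 165 + 35 = 696.
Subtract triples: 4 + 0 + 0 + 4 = 8.
By inclusion–exclusion the count is 1771 − 2428 + 696 − 8 = 31.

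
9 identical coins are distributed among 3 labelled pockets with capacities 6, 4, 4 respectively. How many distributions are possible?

Ignoring the caps, the number of non-negative solutions to x_1+…+x_3 = 9 is C(11,2) = 55.
Subtract solutions that violate a single cap (substitute x_i' = x_i − (cap_i+1)): x_1 ≥ 7 gives C(4,2) = 6; x_2 ≥ 5 gives C(6,2) = 15; x_3 ≥ 5 gives C(6,2) = 15. Together 36.
No two caps can be exceeded simultaneously, so the pair terms are all 0.
By inclusion–exclusion the count is 55 − 36 + 0 = 19.

19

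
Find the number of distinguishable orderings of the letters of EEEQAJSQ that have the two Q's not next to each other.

Total arrangements of EEEQAJSQ: 8!/(3!·2!) = 3360.
Arrangements with the Q's together: treat QQ as one letter, giving (7)!/(3!) = 840.
Hence 3360 − 840 = 2520.

2520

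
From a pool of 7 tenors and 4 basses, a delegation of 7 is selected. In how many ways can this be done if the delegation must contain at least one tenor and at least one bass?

Unrestricted: C(11,7) = 330 ways to pick any 7 of the 11.
Subtract selections that omit an entire group: no tenors → C(4,7) = 0; no basses → C(7,7) = 1.
Both groups omitted at once is impossible, so 330 − 1 = 329.

329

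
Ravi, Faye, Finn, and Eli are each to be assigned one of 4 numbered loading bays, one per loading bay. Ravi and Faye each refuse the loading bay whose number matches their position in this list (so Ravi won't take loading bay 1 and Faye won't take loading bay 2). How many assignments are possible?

Let Aᵢ (for i ∈ {1, 2}) be the placements that put person i in their forbidden loading bay. Any j of these fix j positions, leaving (4−j)! ways to fill the rest, and there are C(2,j) ways to pick which j.
By inclusion–exclusion, the number of valid placements is Σ_{j=0}^{2} (−1)^j C(2,j)·(4−j)!.
Computing: 24 − 12 + 2 = 14.

14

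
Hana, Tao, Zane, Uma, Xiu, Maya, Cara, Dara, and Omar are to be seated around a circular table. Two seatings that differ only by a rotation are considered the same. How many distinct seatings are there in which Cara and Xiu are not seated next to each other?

30240

All circular seatings of 9 people number (8)! = 40320.
Those with Cara next to Xiu: fuse the pair into one unit and seat 8 units around a circle — 2·(7)! = 10080.
Subtracting, 40320 − 10080 = 30240.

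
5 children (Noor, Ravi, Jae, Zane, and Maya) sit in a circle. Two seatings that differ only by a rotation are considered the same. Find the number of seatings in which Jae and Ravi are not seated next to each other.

All circular seatings of 5 people number (4)! = 24.
Seatings with Jae beside Ravi: treat them as a block with 2 internal orders, giving 2 × (3)! = 12.
Subtracting, 24 − 12 = 12.

12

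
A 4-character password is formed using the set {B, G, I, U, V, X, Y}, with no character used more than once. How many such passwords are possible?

Choose and order 4 of the 7 symbols: the first character has 7 options, the next 6, then 5, 4.
That product is 7 × 6 × 5 × 4 = 840.

840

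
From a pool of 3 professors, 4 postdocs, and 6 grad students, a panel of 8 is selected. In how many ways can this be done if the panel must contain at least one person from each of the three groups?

Unrestricted: C(13,8) = 1287 ways to pick any 8 of the 13.
Selections missing a whole group: no professors → C(10,8) = 45; no postdocs → C(9,8) = 9; no grad students → C(7,8) = 0.
Add back selections omitting two groups (i.e. drawn from a single group): C(3,8) + C(4,8) + C(6,8) = 0.
By inclusion–exclusion: 1287 − 54 + 0 = 1233.

1233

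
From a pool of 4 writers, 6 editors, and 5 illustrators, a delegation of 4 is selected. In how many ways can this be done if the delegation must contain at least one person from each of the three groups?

With no constraint there are C(15,4) = 1365 possible selections.
Selections missing a whole group: no writers → C(11,4) = 330; no editors → C(9,4) = 126; no illustrators → C(10,4) = 210.
Add back selections omitting two groups (i.e. drawn from a single group): C(4,4) + C(6,4) + C(5,4) = 21.
By inclusion–exclusion: 1365 − 666 + 21 = 720.

720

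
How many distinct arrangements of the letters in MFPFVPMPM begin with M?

With the first slot taken by M, it remains to arrange the other 8 letters (FPFVPMPM).
Those 8 letters have F appearing twice, M appearing twice, and P appearing 3 times, giving (8)!/(3!·2!·2!) = 1680.

1680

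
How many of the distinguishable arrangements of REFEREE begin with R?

30

Fix R in the first position and arrange the remaining 6 letters.
Those 6 letters have E appearing 4 times, giving (6)!/(4!) = 30.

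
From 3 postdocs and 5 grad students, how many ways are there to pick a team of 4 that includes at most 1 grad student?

5

Split by how many grad students are chosen (0 through 1).
Sum: C(5,0)·C(3,4) + C(5,1)·C(3,3) = 0 + 5 = 5.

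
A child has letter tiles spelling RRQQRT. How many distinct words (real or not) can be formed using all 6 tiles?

The 6 letters of RRQQRT have repeats: Q appearing twice and R appearing 3 times.
So there are 6! / (3!·2!) = 60 distinguishable arrangements.

60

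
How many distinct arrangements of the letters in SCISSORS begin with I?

With the first slot taken by I, it remains to arrange the other 7 letters (SCSSORS).
Those 7 letters have S appearing 4 times, giving (7)!/(4!) = 210.

210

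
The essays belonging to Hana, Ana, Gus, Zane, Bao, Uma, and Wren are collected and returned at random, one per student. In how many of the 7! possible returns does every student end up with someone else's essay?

1854

This is the derangement count D_7: permutations of 7 items with no fixed point.
By inclusion–exclusion this is Σ_{j=0}^{7} (−1)^j C(7,j)·(7−j)!.
Computing: 5040 − 5040 + 2520 − 840 + 210 − 42 + 7 − 1 = 1854.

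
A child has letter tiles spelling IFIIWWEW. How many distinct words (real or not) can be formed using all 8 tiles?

IFIIWWEW has 8 letters with I appearing 3 times and W appearing 3 times.
So there are 8! / (3!·3!) = 1120 distinguishable arrangements.

1120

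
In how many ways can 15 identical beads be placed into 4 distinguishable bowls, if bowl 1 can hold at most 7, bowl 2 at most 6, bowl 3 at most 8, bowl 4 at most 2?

104

Without the upper bounds there are C(18,3) = 816 ways to split 15 among 4 bowls.
Subtract solutions that violate a single cap (substitute x_i' = x_i − (cap_i+1)): x_1 ≥ 8 gives C(10,3) = 120; x_2 ≥ 7 gives C(11,3) = 165; x_3 ≥ 9 gives C(9,3) = 84; x_4 ≥ 3 gives C(15,3) = 455. Together 824.
Add back pairs where two caps are both exceeded: 1 + 0 + 35 + 0 + 56 + 20 = 112.
By inclusion–exclusion the count is 816 − 824 + 112 = 104.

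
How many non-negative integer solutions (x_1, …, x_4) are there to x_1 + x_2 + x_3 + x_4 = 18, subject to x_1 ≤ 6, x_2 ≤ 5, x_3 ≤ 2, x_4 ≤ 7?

Without the upper bounds there are C(21,3) = 1330 ways to split 18 among 4 variables.
Subtract solutions that violate a single cap (substitute x_i' = x_i − (cap_i+1)): x_1 ≥ 7 gives C(14,3) = 364; x_2 ≥ 6 gives C(15,3) = 455; x_3 ≥ 3 gives C(18,3) = 816; x_4 ≥ 8 gives C(13,3) = 286. Together 1921.
Add back pairs where two caps are both exceeded: 56 + 165 + 20 + 220 + 35 + 120 = 616.
Subtract triples: 10 + 0 + 1 + 4 = 15.
By inclusion–exclusion the count is 1330 − 1921 + 616 − 15 = 10.

10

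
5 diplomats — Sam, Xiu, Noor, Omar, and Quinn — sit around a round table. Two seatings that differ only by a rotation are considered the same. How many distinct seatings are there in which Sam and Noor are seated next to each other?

Glue Sam and Noor into a block (2 internal orders). Seating 4 units around a circle gives (3)! arrangements.
So 2 × (3)! = 2 × 6 = 12.

12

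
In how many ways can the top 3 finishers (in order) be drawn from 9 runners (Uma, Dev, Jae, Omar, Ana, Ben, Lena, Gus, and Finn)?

This is an ordered selection of 3 from 9: P(9,3).
That gives 9 × 8 × 7 = 504.

504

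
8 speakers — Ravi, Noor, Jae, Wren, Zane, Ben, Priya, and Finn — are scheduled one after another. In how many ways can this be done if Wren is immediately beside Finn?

10080

Treat {Wren, Finn} as a single unit. There are 7 units to order, and the pair itself can be ordered 2 ways.
So the count is 2·(7)! = 10080.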